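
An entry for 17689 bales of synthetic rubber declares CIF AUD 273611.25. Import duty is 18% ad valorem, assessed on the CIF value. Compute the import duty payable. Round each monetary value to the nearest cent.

Import duty = 273611.25 × 18% = 49250.03

Import duty: AUD 49250.03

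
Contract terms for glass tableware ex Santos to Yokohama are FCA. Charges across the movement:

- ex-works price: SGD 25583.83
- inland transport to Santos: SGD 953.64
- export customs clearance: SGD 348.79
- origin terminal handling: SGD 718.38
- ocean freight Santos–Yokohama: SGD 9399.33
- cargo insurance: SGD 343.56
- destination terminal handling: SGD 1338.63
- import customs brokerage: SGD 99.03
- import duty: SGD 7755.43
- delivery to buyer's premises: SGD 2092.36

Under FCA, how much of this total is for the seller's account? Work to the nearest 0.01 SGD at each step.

Seller's account: SGD 26886.26

FCA: the seller delivers export-cleared goods to the carrier; the buyer bears costs from that point.
Seller's account: goods 25583.83 + inland to port 953.64 + export clearance 348.79 = 26886.26
Buyer's account: origin terminal 718.38 + freight 9399.33 + insurance 343.56 + destination terminal 1338.63 + brokerage 99.03 + duty 7755.43 + delivery 2092.36 = 21746.72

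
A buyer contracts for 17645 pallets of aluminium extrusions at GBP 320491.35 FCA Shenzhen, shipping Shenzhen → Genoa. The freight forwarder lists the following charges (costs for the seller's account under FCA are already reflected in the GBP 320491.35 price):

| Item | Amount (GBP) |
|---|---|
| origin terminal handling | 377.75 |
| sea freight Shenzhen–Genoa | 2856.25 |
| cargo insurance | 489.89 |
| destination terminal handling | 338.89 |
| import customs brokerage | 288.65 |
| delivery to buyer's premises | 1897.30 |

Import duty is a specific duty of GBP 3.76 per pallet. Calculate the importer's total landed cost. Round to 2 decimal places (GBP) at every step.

Total landed cost: GBP 393085.28

FCA: the seller delivers export-cleared goods to the carrier; the buyer bears costs from that point.
CIF value = FCA price + origin terminal + freight + insurance = 320491.35 + 377.75 + 2856.25 + 489.89 = 324215.24
Import duty = 17645 × 3.76 = 66345.20
Buyer bears: origin terminal 377.75 + freight 2856.25 + insurance 489.89 + destination terminal 338.89 + brokerage 288.65 + delivery 1897.30 + duty 66345.20 = 72593.93
Landed cost = invoice 320491.35 + 72593.93 = 393085.28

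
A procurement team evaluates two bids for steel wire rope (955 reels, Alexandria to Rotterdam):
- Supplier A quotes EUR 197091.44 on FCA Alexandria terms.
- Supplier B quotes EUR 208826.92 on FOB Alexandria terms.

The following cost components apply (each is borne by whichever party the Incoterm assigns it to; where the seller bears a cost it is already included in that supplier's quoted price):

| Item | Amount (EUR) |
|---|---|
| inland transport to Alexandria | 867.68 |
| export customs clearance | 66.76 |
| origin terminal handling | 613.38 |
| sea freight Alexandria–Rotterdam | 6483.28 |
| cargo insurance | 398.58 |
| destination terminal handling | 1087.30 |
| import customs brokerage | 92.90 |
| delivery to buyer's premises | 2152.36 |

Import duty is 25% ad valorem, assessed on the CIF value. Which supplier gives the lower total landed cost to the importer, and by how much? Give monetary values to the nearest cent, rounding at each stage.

Supplier A (FCA):
CIF value = FCA price + origin terminal + freight + insurance = 197091.44 + 613.38 + 6483.28 + 398.58 = 204586.68
Import duty = 204586.68 × 25% = 51146.67
Buyer bears (A): 613.38 + 6483.28 + 398.58 + 1087.30 + 92.90 + 2152.36 = 10827.80
Landed cost (A) = invoice 197091.44 + 10827.80 + duty 51146.67 = 259065.91
Supplier B (FOB):
CIF value = FOB price + freight + insurance = 208826.92 + 6483.28 + 398.58 = 215708.78
Import duty = 215708.78 × 25% = 53927.20
Buyer bears (B): 6483.28 + 398.58 + 1087.30 + 92.90 + 2152.36 = 10214.42
Landed cost (B) = invoice 208826.92 + 10214.42 + duty 53927.20 = 272968.54
Difference = |259065.91 − 272968.54| = 13902.63

Supplier A is cheaper by EUR 13902.63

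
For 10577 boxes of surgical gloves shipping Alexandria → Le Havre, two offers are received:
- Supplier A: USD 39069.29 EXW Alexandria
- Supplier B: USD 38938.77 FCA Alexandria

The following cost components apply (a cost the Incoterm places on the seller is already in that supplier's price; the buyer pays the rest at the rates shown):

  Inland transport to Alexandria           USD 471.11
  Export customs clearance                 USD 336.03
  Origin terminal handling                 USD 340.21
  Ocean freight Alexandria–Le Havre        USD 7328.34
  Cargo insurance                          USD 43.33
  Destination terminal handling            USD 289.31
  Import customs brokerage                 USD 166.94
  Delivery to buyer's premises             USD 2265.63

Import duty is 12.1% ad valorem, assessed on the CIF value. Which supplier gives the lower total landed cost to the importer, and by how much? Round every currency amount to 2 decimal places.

Supplier B is cheaper by USD 1051.12

Supplier A (EXW):
CIF value = EXW price + inland to port + export clearance + origin terminal + freight + insurance = 39069.29 + 471.11 + 336.03 + 340.21 + 7328.34 + 43.33 = 47588.31
Import duty = 47588.31 × 12.1% = 5758.19
Buyer bears (A): 471.11 + 336.03 + 340.21 + 7328.34 + 43.33 + 289.31 + 166.94 + 2265.63 = 11240.90
Landed cost (A) = invoice 39069.29 + 11240.90 + duty 5758.19 = 56068.38
Supplier B (FCA):
CIF value = FCA price + origin terminal + freight + insurance = 38938.77 + 340.21 + 7328.34 + 43.33 = 46650.65
Import duty = 46650.65 × 12.1% = 5644.73
Buyer bears (B): 340.21 + 7328.34 + 43.33 + 289.31 + 166.94 + 2265.63 = 10433.76
Landed cost (B) = invoice 38938.77 + 10433.76 + duty 5644.73 = 55017.26
Difference = |56068.38 − 55017.26| = 1051.12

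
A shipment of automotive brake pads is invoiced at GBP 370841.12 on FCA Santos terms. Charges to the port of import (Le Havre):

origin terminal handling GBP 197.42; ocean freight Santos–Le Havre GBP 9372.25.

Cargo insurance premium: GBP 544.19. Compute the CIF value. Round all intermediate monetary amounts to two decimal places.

CIF value: GBP 380954.98

CIF = FCA price + pre-shipment costs + freight + insurance
CIF = 370841.12 + 197.42 + 9372.25 + 544.19 = 380954.98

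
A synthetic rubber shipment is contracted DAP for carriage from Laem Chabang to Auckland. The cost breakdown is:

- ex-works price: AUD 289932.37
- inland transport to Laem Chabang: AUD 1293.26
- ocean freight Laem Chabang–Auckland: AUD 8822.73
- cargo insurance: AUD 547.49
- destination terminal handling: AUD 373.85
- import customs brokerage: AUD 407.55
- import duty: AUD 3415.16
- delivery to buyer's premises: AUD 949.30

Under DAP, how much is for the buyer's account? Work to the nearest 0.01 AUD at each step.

DAP: the seller bears all costs to the named destination except import duty and clearance.
Seller's account: goods 289932.37 + inland to port 1293.26 + freight 8822.73 + insurance 547.49 + destination terminal 373.85 + delivery 949.30 = 301919.00
Buyer's account: brokerage 407.55 + duty 3415.16 = 3822.71

Buyer's account: AUD 3822.71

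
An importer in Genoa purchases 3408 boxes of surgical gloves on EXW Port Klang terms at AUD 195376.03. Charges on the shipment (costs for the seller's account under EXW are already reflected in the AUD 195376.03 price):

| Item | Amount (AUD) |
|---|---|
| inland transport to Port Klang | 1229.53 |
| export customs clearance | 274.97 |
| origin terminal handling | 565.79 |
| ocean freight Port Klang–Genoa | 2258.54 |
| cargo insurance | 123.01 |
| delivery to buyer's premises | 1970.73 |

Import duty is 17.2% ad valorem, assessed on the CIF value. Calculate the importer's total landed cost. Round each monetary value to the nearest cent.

Total landed cost: AUD 236168.99

EXW: the seller makes goods available at their premises; the buyer bears all onward costs.
CIF value = EXW price + inland to port + export clearance + origin terminal + freight + insurance = 195376.03 + 1229.53 + 274.97 + 565.79 + 2258.54 + 123.01 = 199827.87
Import duty = 199827.87 × 17.2% = 34370.39
Buyer bears: inland to port 1229.53 + export clearance 274.97 + origin terminal 565.79 + freight 2258.54 + insurance 123.01 + delivery 1970.73 + duty 34370.39 = 40792.96
Landed cost = invoice 195376.03 + 40792.96 = 236168.99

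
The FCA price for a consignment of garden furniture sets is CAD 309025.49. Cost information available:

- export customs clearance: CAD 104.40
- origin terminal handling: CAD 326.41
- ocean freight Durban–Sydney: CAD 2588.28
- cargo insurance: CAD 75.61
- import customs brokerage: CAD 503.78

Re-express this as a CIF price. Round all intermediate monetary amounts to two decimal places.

CIF price: CAD 312015.79

Not relevant to the conversion: export clearance — on the seller under both FCA and CIF; already in the FCA price and stays in the CIF price. brokerage — on the buyer under both terms; not part of either seller's price.
From FCA to CIF, the seller additionally bears: origin terminal, freight, insurance.
CIF price = 309025.49 + 326.41 + 2588.28 + 75.61 = 312015.79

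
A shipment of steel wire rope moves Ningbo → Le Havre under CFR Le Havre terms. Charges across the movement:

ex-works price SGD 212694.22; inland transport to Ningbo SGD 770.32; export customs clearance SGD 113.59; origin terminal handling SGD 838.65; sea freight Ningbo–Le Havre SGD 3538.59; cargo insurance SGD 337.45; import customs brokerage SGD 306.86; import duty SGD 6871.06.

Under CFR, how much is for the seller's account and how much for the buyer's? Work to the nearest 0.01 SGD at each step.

CFR: the seller pays costs through ocean freight to the destination port, but not insurance.
Seller's account: goods 212694.22 + inland to port 770.32 + export clearance 113.59 + origin terminal 838.65 + freight 3538.59 = 217955.37
Buyer's account: insurance 337.45 + brokerage 306.86 + duty 6871.06 = 7515.37

Seller: SGD 217955.37; buyer: SGD 7515.37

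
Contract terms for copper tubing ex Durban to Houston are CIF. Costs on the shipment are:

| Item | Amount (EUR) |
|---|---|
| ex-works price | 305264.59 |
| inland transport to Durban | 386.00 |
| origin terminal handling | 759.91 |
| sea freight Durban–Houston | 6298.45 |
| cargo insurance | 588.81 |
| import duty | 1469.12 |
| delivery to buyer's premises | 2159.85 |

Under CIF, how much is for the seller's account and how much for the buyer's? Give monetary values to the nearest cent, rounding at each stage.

Seller: EUR 313297.76; buyer: EUR 3628.97

CIF: the seller pays costs through ocean freight and marine insurance to the destination port.
Seller's account: goods 305264.59 + inland to port 386.00 + origin terminal 759.91 + freight 6298.45 + insurance 588.81 = 313297.76
Buyer's account: duty 1469.12 + delivery 2159.85 = 3628.97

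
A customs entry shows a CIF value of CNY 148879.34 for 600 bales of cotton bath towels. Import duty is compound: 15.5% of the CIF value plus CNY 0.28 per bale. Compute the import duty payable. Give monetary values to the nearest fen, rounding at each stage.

Ad valorem component: 148879.34 × 15.5% = 23076.30
Specific component: 600 × 0.28 = 168.00
Import duty = 23076.30 + 168.00 = 23244.30

Import duty: CNY 23244.30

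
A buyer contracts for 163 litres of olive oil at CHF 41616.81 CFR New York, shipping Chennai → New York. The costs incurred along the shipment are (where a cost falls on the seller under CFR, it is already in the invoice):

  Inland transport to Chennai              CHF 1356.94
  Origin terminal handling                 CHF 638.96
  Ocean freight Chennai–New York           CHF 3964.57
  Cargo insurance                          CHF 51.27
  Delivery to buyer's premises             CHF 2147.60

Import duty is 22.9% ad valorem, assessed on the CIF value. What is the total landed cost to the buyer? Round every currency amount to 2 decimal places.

CFR: the seller pays costs through ocean freight to the destination port, but not insurance.
Already in the invoice (seller's account under CFR): inland to port, origin terminal, freight — exclude.
CIF value = CFR price + insurance = 41616.81 + 51.27 = 41668.08
Import duty = 41668.08 × 22.9% = 9541.99
Buyer bears: insurance 51.27 + delivery 2147.60 + duty 9541.99 = 11740.86
Landed cost = invoice 41616.81 + 11740.86 = 53357.67

Total landed cost: CHF 53357.67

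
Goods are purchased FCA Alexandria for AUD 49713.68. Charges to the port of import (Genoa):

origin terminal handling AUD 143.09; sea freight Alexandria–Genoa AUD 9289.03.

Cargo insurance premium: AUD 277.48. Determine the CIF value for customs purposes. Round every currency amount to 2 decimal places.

CIF = FCA price + pre-shipment costs + freight + insurance
CIF = 49713.68 + 143.09 + 9289.03 + 277.48 = 59423.28

CIF value: AUD 59423.28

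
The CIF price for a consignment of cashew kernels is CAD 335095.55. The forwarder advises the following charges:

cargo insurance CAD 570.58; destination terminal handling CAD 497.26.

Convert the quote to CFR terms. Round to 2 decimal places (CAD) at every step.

Not relevant to the conversion: destination terminal — on the buyer under both terms; not part of either seller's price.
From CIF to CFR, the seller no longer bears: insurance.
CFR price = 335095.55 − 570.58 = 334524.97

CFR price: CAD 334524.97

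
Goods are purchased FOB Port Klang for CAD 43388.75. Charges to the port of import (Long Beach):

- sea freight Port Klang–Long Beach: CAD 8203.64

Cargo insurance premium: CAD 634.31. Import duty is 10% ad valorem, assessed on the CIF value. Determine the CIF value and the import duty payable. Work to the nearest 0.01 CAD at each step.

CIF value: CAD 52226.70; import duty: CAD 5222.67

CIF = FOB price + freight + insurance
CIF = 43388.75 + 8203.64 + 634.31 = 52226.70
Import duty = 52226.70 × 10% = 5222.67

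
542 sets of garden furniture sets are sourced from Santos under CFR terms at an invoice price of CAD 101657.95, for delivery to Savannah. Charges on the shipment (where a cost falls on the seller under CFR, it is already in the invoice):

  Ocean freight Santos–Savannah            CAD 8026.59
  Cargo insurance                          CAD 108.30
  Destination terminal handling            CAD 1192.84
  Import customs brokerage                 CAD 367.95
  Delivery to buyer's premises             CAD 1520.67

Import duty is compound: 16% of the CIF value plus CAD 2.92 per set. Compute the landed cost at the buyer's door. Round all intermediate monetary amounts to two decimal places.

Total landed cost: CAD 122712.95

CFR: the seller pays costs through ocean freight to the destination port, but not insurance.
Already in the invoice (seller's account under CFR): freight — exclude.
CIF value = CFR price + insurance = 101657.95 + 108.30 = 101766.25
Ad valorem component: 101766.25 × 16% = 16282.60
Specific component: 542 × 2.92 = 1582.64
Import duty = 16282.60 + 1582.64 = 17865.24
Buyer bears: insurance 108.30 + destination terminal 1192.84 + brokerage 367.95 + delivery 1520.67 + duty 17865.24 = 21055.00
Landed cost = invoice 101657.95 + 21055.00 = 122712.95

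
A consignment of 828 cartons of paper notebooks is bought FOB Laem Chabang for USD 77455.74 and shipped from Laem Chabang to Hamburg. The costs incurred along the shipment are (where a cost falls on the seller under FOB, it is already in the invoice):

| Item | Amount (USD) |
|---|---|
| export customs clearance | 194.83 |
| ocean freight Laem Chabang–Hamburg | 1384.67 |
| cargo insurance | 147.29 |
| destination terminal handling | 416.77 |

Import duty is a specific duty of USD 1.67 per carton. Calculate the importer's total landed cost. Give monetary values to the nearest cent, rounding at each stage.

Total landed cost: USD 80787.23

FOB: the seller bears costs until goods are on board at the origin port; the buyer bears freight, insurance and all costs thereafter.
Already in the invoice (seller's account under FOB): export clearance — exclude.
CIF value = FOB price + freight + insurance = 77455.74 + 1384.67 + 147.29 = 78987.70
Import duty = 828 × 1.67 = 1382.76
Buyer bears: freight 1384.67 + insurance 147.29 + destination terminal 416.77 + duty 1382.76 = 3331.49
Landed cost = invoice 77455.74 + 3331.49 = 80787.23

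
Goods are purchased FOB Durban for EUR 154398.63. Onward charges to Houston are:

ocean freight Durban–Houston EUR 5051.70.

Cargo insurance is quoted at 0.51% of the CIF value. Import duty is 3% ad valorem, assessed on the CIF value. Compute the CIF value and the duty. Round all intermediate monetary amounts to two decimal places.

Let C be the CIF value. C = FOB price + freight + 0.51% × C
C − 0.51% × C = 154398.63 + 5051.70
0.9949 × C = 159450.33
C = 159450.33 / 0.9949 = 160267.70
Insurance premium = 0.51% × 160267.70 = 817.37
Import duty = 160267.70 × 3% = 4808.03

CIF value: EUR 160267.70; import duty: EUR 4808.03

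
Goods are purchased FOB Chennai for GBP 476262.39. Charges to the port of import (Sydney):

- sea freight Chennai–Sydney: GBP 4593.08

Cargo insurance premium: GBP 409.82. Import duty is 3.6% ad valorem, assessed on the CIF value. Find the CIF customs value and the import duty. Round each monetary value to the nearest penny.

CIF value: GBP 481265.29; import duty: GBP 17325.55

CIF = FOB price + freight + insurance
CIF = 476262.39 + 4593.08 + 409.82 = 481265.29
Import duty = 481265.29 × 3.6% = 17325.55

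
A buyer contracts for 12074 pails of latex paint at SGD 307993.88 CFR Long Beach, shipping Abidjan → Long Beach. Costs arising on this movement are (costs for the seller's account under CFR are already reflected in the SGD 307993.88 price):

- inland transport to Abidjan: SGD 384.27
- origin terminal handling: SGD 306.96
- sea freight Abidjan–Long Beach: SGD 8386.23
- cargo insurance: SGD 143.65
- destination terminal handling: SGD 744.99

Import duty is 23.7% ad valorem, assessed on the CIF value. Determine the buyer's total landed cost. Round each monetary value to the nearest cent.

CFR: the seller pays costs through ocean freight to the destination port, but not insurance.
Already in the invoice (seller's account under CFR): inland to port, origin terminal, freight — exclude.
CIF value = CFR price + insurance = 307993.88 + 143.65 = 308137.53
Import duty = 308137.53 × 23.7% = 73028.59
Buyer bears: insurance 143.65 + destination terminal 744.99 + duty 73028.59 = 73917.23
Landed cost = invoice 307993.88 + 73917.23 = 381911.11

Total landed cost: SGD 381911.11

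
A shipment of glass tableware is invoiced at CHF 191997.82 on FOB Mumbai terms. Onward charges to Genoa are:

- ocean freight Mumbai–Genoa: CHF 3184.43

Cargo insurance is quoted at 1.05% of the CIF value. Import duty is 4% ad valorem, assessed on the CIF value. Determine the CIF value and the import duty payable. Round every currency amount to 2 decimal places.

Let C be the CIF value. C = FOB price + freight + 1.05% × C
C − 1.05% × C = 191997.82 + 3184.43
0.9895 × C = 195182.25
C = 195182.25 / 0.9895 = 197253.41
Insurance premium = 1.05% × 197253.41 = 2071.16
Import duty = 197253.41 × 4% = 7890.14

CIF value: CHF 197253.41; import duty: CHF 7890.14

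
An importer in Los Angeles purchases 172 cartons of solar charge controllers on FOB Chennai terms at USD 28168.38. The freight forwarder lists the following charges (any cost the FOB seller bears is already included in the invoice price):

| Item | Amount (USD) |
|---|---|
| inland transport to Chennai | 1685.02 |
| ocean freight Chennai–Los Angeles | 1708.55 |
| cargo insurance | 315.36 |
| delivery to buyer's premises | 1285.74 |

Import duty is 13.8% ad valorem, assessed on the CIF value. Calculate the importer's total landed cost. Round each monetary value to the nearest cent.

FOB: the seller bears costs until goods are on board at the origin port; the buyer bears freight, insurance and all costs thereafter.
Already in the invoice (seller's account under FOB): inland to port — exclude.
CIF value = FOB price + freight + insurance = 28168.38 + 1708.55 + 315.36 = 30192.29
Import duty = 30192.29 × 13.8% = 4166.54
Buyer bears: freight 1708.55 + insurance 315.36 + delivery 1285.74 + duty 4166.54 = 7476.19
Landed cost = invoice 28168.38 + 7476.19 = 35644.57

Total landed cost: USD 35644.57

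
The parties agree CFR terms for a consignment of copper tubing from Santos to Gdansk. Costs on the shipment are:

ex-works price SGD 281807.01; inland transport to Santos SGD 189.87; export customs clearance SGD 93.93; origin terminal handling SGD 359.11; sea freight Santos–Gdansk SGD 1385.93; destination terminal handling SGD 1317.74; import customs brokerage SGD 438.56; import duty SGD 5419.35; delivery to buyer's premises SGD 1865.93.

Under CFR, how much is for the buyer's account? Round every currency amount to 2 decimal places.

CFR: the seller pays costs through ocean freight to the destination port, but not insurance.
Seller's account: goods 281807.01 + inland to port 189.87 + export clearance 93.93 + origin terminal 359.11 + freight 1385.93 = 283835.85
Buyer's account: destination terminal 1317.74 + brokerage 438.56 + duty 5419.35 + delivery 1865.93 = 9041.58

Buyer's account: SGD 9041.58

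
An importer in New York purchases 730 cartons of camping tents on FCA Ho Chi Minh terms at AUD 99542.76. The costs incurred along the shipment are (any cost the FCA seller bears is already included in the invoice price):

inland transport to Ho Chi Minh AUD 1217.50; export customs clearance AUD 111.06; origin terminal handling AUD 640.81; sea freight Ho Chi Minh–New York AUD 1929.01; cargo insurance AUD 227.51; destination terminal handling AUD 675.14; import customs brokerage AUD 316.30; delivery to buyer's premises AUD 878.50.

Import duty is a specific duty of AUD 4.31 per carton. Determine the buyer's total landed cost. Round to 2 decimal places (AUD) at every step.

FCA: the seller delivers export-cleared goods to the carrier; the buyer bears costs from that point.
Already in the invoice (seller's account under FCA): inland to port, export clearance — exclude.
CIF value = FCA price + origin terminal + freight + insurance = 99542.76 + 640.81 + 1929.01 + 227.51 = 102340.09
Import duty = 730 × 4.31 = 3146.30
Buyer bears: origin terminal 640.81 + freight 1929.01 + insurance 227.51 + destination terminal 675.14 + brokerage 316.30 + delivery 878.50 + duty 3146.30 = 7813.57
Landed cost = invoice 99542.76 + 7813.57 = 107356.33

Total landed cost: AUD 107356.33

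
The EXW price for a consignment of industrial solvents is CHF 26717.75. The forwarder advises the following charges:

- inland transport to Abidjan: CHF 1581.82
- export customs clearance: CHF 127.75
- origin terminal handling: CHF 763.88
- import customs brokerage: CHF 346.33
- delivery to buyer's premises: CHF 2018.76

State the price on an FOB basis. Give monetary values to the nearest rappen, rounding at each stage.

FOB price: CHF 29191.20

Not relevant to the conversion: brokerage, delivery — on the buyer under both terms; not part of either seller's price.
From EXW to FOB, the seller additionally bears: inland to port, export clearance, origin terminal.
FOB price = 26717.75 + 1581.82 + 127.75 + 763.88 = 29191.20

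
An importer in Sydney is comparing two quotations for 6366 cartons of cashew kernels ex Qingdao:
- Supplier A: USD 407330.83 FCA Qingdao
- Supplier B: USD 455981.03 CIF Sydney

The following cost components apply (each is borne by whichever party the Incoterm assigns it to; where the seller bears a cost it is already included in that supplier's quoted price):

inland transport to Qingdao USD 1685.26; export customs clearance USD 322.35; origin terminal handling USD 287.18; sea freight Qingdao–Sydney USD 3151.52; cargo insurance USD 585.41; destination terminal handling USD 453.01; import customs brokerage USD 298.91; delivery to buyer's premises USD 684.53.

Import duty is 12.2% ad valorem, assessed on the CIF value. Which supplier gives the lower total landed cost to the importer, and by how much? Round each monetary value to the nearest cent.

Supplier A is cheaper by USD 50070.48

Supplier A (FCA):
CIF value = FCA price + origin terminal + freight + insurance = 407330.83 + 287.18 + 3151.52 + 585.41 = 411354.94
Import duty = 411354.94 × 12.2% = 50185.30
Buyer bears (A): 287.18 + 3151.52 + 585.41 + 453.01 + 298.91 + 684.53 = 5460.56
Landed cost (A) = invoice 407330.83 + 5460.56 + duty 50185.30 = 462976.69
Supplier B (CIF):
The CIF price already equals the CIF value: 455981.03
Import duty = 455981.03 × 12.2% = 55629.69
Buyer bears (B): 453.01 + 298.91 + 684.53 = 1436.45
Landed cost (B) = invoice 455981.03 + 1436.45 + duty 55629.69 = 513047.17
Difference = |462976.69 − 513047.17| = 50070.48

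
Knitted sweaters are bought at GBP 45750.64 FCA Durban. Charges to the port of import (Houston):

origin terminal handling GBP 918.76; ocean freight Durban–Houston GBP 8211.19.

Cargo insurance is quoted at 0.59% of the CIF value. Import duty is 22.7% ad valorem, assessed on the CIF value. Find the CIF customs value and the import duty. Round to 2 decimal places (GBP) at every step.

CIF value: GBP 55206.31; import duty: GBP 12531.83

Let C be the CIF value. C = FCA price + pre-shipment costs + freight + 0.59% × C
C − 0.59% × C = 45750.64 + 918.76 + 8211.19
0.9941 × C = 54880.59
C = 54880.59 / 0.9941 = 55206.31
Insurance premium = 0.59% × 55206.31 = 325.72
Import duty = 55206.31 × 22.7% = 12531.83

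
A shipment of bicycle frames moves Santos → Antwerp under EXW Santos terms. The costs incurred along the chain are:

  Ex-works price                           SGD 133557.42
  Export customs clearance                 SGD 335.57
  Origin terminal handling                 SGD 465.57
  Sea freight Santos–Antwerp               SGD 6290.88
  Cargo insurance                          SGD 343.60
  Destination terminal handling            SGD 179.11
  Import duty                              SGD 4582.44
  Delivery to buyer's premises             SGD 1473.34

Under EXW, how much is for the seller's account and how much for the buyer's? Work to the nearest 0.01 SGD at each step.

Seller: SGD 133557.42; buyer: SGD 13670.51

EXW: the seller makes goods available at their premises; the buyer bears all onward costs.
Seller's account: goods 133557.42 = 133557.42
Buyer's account: export clearance 335.57 + origin terminal 465.57 + freight 6290.88 + insurance 343.60 + destination terminal 179.11 + duty 4582.44 + delivery 1473.34 = 13670.51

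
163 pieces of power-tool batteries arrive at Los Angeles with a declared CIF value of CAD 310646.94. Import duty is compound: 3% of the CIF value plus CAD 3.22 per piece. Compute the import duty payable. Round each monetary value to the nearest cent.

Ad valorem component: 310646.94 × 3% = 9319.41
Specific component: 163 × 3.22 = 524.86
Import duty = 9319.41 + 524.86 = 9844.27

Import duty: CAD 9844.27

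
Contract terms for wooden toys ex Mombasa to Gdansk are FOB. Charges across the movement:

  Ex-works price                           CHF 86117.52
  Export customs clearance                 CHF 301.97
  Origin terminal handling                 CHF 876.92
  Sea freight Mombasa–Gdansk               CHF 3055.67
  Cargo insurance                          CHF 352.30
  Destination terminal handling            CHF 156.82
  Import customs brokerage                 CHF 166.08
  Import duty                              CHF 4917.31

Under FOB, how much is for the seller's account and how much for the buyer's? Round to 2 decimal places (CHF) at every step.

Seller: CHF 87296.41; buyer: CHF 8648.18

FOB: the seller bears costs until goods are on board at the origin port; the buyer bears freight, insurance and all costs thereafter.
Seller's account: goods 86117.52 + export clearance 301.97 + origin terminal 876.92 = 87296.41
Buyer's account: freight 3055.67 + insurance 352.30 + destination terminal 156.82 + brokerage 166.08 + duty 4917.31 = 8648.18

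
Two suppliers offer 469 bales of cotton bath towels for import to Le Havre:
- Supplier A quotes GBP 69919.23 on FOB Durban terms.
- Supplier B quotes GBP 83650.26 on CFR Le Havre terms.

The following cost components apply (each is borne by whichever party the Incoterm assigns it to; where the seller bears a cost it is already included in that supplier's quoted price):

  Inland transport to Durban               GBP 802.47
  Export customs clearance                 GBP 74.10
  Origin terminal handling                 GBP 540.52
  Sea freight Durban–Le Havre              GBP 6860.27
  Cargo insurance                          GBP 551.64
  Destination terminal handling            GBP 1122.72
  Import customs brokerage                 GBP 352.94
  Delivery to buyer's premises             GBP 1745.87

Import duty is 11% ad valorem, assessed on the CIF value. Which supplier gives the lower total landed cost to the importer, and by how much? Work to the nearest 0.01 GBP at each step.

Supplier A (FOB):
CIF value = FOB price + freight + insurance = 69919.23 + 6860.27 + 551.64 = 77331.14
Import duty = 77331.14 × 11% = 8506.43
Buyer bears (A): 6860.27 + 551.64 + 1122.72 + 352.94 + 1745.87 = 10633.44
Landed cost (A) = invoice 69919.23 + 10633.44 + duty 8506.43 = 89059.10
Supplier B (CFR):
CIF value = CFR price + insurance = 83650.26 + 551.64 = 84201.90
Import duty = 84201.90 × 11% = 9262.21
Buyer bears (B): 551.64 + 1122.72 + 352.94 + 1745.87 = 3773.17
Landed cost (B) = invoice 83650.26 + 3773.17 + duty 9262.21 = 96685.64
Difference = |89059.10 − 96685.64| = 7626.54

Supplier A is cheaper by GBP 7626.54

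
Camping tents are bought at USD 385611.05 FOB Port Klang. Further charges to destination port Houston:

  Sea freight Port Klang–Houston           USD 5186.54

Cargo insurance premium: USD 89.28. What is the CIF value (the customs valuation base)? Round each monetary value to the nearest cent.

CIF = FOB price + freight + insurance
CIF = 385611.05 + 5186.54 + 89.28 = 390886.87

CIF value: USD 390886.87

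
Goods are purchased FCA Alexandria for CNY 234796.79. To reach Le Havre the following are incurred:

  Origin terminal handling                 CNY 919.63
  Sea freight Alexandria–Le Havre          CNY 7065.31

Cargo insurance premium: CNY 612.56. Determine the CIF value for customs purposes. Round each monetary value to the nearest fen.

CIF = FCA price + pre-shipment costs + freight + insurance
CIF = 234796.79 + 919.63 + 7065.31 + 612.56 = 243394.29

CIF value: CNY 243394.29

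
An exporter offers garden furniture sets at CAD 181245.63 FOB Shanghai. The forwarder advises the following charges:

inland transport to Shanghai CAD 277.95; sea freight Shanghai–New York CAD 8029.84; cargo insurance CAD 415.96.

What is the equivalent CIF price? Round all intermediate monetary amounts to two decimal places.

CIF price: CAD 189691.43

Not relevant to the conversion: inland to port — on the seller under both FOB and CIF; already in the FOB price and stays in the CIF price.
From FOB to CIF, the seller additionally bears: freight, insurance.
CIF price = 181245.63 + 8029.84 + 415.96 = 189691.43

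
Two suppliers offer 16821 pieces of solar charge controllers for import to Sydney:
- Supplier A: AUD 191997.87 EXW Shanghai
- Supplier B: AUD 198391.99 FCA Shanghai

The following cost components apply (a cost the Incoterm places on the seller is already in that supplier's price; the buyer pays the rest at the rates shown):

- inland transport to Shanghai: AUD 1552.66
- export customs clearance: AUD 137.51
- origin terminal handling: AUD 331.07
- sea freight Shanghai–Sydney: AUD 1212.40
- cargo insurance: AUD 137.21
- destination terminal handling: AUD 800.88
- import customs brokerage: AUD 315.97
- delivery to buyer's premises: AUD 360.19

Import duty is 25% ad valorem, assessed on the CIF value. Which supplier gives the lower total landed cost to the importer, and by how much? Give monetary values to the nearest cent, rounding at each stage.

Supplier A is cheaper by AUD 5879.94

Supplier A (EXW):
CIF value = EXW price + inland to port + export clearance + origin terminal + freight + insurance = 191997.87 + 1552.66 + 137.51 + 331.07 + 1212.40 + 137.21 = 195368.72
Import duty = 195368.72 × 25% = 48842.18
Buyer bears (A): 1552.66 + 137.51 + 331.07 + 1212.40 + 137.21 + 800.88 + 315.97 + 360.19 = 4847.89
Landed cost (A) = invoice 191997.87 + 4847.89 + duty 48842.18 = 245687.94
Supplier B (FCA):
CIF value = FCA price + origin terminal + freight + insurance = 198391.99 + 331.07 + 1212.40 + 137.21 = 200072.67
Import duty = 200072.67 × 25% = 50018.17
Buyer bears (B): 331.07 + 1212.40 + 137.21 + 800.88 + 315.97 + 360.19 = 3157.72
Landed cost (B) = invoice 198391.99 + 3157.72 + duty 50018.17 = 251567.88
Difference = |245687.94 − 251567.88| = 5879.94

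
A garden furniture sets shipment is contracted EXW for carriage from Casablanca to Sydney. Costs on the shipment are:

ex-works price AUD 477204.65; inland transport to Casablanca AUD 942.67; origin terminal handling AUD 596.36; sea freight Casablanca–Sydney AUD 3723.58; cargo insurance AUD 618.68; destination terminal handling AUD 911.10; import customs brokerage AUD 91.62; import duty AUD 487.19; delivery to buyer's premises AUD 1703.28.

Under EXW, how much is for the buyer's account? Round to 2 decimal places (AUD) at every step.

EXW: the seller makes goods available at their premises; the buyer bears all onward costs.
Seller's account: goods 477204.65 = 477204.65
Buyer's account: inland to port 942.67 + origin terminal 596.36 + freight 3723.58 + insurance 618.68 + destination terminal 911.10 + brokerage 91.62 + duty 487.19 + delivery 1703.28 = 9074.48

Buyer's account: AUD 9074.48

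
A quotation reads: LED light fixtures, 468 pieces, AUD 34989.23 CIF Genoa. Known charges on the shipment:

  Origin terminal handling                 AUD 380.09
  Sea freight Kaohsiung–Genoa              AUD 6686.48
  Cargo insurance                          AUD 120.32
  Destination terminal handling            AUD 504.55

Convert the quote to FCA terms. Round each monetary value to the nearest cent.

FCA price: AUD 27802.34

Not relevant to the conversion: destination terminal — on the buyer under both terms; not part of either seller's price.
From CIF to FCA, the seller no longer bears: origin terminal, freight, insurance.
FCA price = 34989.23 − 380.09 − 6686.48 − 120.32 = 27802.34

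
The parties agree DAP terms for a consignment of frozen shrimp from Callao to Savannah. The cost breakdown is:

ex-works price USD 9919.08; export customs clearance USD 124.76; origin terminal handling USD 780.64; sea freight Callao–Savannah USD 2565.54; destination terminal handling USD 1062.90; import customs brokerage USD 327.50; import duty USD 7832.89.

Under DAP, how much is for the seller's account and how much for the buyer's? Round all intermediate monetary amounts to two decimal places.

DAP: the seller bears all costs to the named destination except import duty and clearance.
Seller's account: goods 9919.08 + export clearance 124.76 + origin terminal 780.64 + freight 2565.54 + destination terminal 1062.90 = 14452.92
Buyer's account: brokerage 327.50 + duty 7832.89 = 8160.39

Seller: USD 14452.92; buyer: USD 8160.39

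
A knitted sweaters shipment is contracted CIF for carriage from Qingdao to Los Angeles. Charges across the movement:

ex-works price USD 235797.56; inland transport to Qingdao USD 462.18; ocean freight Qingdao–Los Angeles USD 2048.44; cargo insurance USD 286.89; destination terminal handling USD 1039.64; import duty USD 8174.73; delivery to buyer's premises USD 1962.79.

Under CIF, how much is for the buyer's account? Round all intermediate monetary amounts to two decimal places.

CIF: the seller pays costs through ocean freight and marine insurance to the destination port.
Seller's account: goods 235797.56 + inland to port 462.18 + freight 2048.44 + insurance 286.89 = 238595.07
Buyer's account: destination terminal 1039.64 + duty 8174.73 + delivery 1962.79 = 11177.16

Buyer's account: USD 11177.16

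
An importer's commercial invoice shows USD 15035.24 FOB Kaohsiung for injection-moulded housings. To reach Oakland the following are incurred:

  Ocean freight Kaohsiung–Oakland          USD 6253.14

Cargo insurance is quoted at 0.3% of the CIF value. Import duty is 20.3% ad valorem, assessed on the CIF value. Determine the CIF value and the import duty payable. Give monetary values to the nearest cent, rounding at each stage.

Let C be the CIF value. C = FOB price + freight + 0.3% × C
C − 0.3% × C = 15035.24 + 6253.14
0.997 × C = 21288.38
C = 21288.38 / 0.997 = 21352.44
Insurance premium = 0.3% × 21352.44 = 64.06
Import duty = 21352.44 × 20.3% = 4334.55

CIF value: USD 21352.44; import duty: USD 4334.55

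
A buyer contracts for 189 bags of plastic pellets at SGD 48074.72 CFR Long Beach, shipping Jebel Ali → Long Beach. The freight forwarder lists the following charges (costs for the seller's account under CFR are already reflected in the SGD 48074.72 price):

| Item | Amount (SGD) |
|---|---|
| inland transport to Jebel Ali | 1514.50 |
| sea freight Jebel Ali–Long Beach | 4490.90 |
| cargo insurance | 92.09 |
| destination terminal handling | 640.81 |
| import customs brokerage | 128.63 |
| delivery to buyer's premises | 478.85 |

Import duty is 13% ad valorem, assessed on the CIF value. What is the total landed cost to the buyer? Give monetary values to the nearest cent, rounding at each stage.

CFR: the seller pays costs through ocean freight to the destination port, but not insurance.
Already in the invoice (seller's account under CFR): inland to port, freight — exclude.
CIF value = CFR price + insurance = 48074.72 + 92.09 = 48166.81
Import duty = 48166.81 × 13% = 6261.69
Buyer bears: insurance 92.09 + destination terminal 640.81 + brokerage 128.63 + delivery 478.85 + duty 6261.69 = 7602.07
Landed cost = invoice 48074.72 + 7602.07 = 55676.79

Total landed cost: SGD 55676.79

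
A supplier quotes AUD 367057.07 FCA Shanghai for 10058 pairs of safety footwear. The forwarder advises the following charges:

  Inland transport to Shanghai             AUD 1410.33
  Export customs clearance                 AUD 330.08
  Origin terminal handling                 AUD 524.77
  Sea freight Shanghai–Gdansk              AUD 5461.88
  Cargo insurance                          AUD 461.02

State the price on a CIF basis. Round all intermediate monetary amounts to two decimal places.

CIF price: AUD 373504.74

Not relevant to the conversion: inland to port, export clearance — on the seller under both FCA and CIF; already in the FCA price and stays in the CIF price.
From FCA to CIF, the seller additionally bears: origin terminal, freight, insurance.
CIF price = 367057.07 + 524.77 + 5461.88 + 461.02 = 373504.74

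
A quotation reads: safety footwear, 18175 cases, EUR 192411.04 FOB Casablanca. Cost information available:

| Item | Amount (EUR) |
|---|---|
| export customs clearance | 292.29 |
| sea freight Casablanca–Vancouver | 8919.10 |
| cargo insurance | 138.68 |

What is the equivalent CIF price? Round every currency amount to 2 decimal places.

CIF price: EUR 201468.82

Not relevant to the conversion: export clearance — on the seller under both FOB and CIF; already in the FOB price and stays in the CIF price.
From FOB to CIF, the seller additionally bears: freight, insurance.
CIF price = 192411.04 + 8919.10 + 138.68 = 201468.82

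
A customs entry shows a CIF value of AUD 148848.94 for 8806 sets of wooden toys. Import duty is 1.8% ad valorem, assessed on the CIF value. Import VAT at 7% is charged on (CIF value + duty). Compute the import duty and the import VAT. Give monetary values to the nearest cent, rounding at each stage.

Import duty: AUD 2679.28; import VAT: AUD 10606.98

Import duty = 148848.94 × 1.8% = 2679.28
VAT base = CIF + duty = 148848.94 + 2679.28 = 151528.22
Import VAT = 151528.22 × 7% = 10606.98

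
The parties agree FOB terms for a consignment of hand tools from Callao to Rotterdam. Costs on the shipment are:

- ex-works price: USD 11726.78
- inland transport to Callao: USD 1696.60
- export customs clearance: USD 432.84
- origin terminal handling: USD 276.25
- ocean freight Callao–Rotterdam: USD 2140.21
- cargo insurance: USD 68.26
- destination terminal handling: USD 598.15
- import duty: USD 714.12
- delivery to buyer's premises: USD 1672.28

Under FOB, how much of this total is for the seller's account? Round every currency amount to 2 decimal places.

Seller's account: USD 14132.47

FOB: the seller bears costs until goods are on board at the origin port; the buyer bears freight, insurance and all costs thereafter.
Seller's account: goods 11726.78 + inland to port 1696.60 + export clearance 432.84 + origin terminal 276.25 = 14132.47
Buyer's account: freight 2140.21 + insurance 68.26 + destination terminal 598.15 + duty 714.12 + delivery 1672.28 = 5193.02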